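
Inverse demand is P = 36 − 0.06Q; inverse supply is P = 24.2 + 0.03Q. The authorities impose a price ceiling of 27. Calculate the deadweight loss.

Competitive equilibrium: 36 − 0.06Q = 24.2 + 0.03Q → Q* = 131.1111, P* = 28.1333.
At the ceiling P = 27, quantity supplied = (27 − 24.2)/0.03 = 93.3333.
Willingness to pay at Q' = 93.3333: 36 − 0.06·93.3333 = 30.4.
ΔQ = 131.1111 − 93.3333 = 37.7778; wedge = 30.4 − 27 = 3.4.
The triangle = ½ × 37.7778 × 3.4 = 64.22.

64.22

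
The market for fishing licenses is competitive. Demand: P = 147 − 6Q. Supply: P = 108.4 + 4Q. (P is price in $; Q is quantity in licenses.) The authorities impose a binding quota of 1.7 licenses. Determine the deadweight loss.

Competitive equilibrium: 147 − 6Q = 108.4 + 4Q → Q* = 3.86, P* = 123.84.
At Q = 1.7: demand price = 147 − 6·1.7 = 136.8; supply price = 108.4 + 4·1.7 = 115.2.
ΔQ = 3.86 − 1.7 = 2.16; wedge = 136.8 − 115.2 = 21.6.
Deadweight loss = ½ × 2.16 × 21.6 = $23.328.

$23.328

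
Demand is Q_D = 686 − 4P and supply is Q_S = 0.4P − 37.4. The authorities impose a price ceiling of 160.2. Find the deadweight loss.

In inverse form: demand P = 171.5 − 0.25Q, supply P = 93.5 + 2.5Q.
Competitive equilibrium: 171.5 − 0.25Q = 93.5 + 2.5Q → Q* = 28.3636, P* = 164.4091.
At the ceiling P = 160.2, quantity supplied = (160.2 − 93.5)/2.5 = 26.68.
Willingness to pay at Q' = 26.68: 171.5 − 0.25·26.68 = 164.83.
ΔQ = 28.3636 − 26.68 = 1.6836; wedge = 164.83 − 160.2 = 4.63.
DWL = ½ × 1.6836 × 4.63 = 3.90.

3.90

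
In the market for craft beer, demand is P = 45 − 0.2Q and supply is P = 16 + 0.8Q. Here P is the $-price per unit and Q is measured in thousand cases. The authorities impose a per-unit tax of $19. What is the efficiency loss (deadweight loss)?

$180.50 thousand

Competitive equilibrium: 45 − 0.2Q = 16 + 0.8Q → Q* = 29, P* = 39.2.
With the tax, the buyer price exceeds the seller price by 19: (45 − 0.2Q) − (16 + 0.8Q) = 19 → Q' = 10.
ΔQ = 29 − 10 = 19; the wedge equals the tax, 19.
DWL = ½ × 19 × 19 = $180.50 thousand.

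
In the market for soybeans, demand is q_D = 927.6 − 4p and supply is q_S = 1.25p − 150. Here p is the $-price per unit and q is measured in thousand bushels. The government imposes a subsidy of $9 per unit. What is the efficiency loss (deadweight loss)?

In inverse form: demand p = 231.9 − 0.25q, supply p = 120 + 0.8q.
Competitive equilibrium: 231.9 − 0.25q = 120 + 0.8q → q* = 106.5714, p* = 205.2571.
The subsidy lowers effective supply by 9: p = 111 + 0.8q.
New quantity: 231.9 − 0.25q = 111 + 0.8q → q' = 115.1429.
Overproduction Δq = 115.1429 − 106.5714 = 8.5715; wedge = subsidy = 9.
Deadweight loss = ½ × 8.5715 × 9 = $38.57 thousand.

$38.57 thousand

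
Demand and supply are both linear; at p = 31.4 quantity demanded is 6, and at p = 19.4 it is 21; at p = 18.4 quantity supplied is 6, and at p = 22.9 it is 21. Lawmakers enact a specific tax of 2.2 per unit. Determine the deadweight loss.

2.20

Demand slope = (19.4 − 31.4)/(21 − 6) = −0.8, so p = 36.2 − 0.8q.
Supply slope = (22.9 − 18.4)/(21 − 6) = 0.3, so p = 16.6 + 0.3q.
Competitive equilibrium: 36.2 − 0.8q = 16.6 + 0.3q → q* = 17.8182, p* = 21.9455.
With the tax, the buyer price exceeds the seller price by 2.2: (36.2 − 0.8q) − (16.6 + 0.3q) = 2.2 → q' = 15.8182.
Δq = 17.8182 − 15.8182 = 2; the wedge equals the tax, 2.2.
The triangle = ½ × 2 × 2.2 = 2.20.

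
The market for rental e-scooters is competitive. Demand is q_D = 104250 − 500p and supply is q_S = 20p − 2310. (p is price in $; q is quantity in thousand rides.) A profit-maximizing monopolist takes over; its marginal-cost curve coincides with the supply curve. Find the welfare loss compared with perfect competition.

$114.08 thousand

In inverse form: demand p = 208.5 − 0.002q, supply p = 115.5 + 0.05q.
Competitive equilibrium: 208.5 − 0.002q = 115.5 + 0.05q → q* = 1788.4615, p* = 204.9231.
Marginal revenue: MR = 208.5 − 0.004q. Set MR = MC: 208.5 − 0.004q = 115.5 + 0.05q → q_m = 1722.2222.
Price p_m = 208.5 − 0.002·1722.2222 = 205.0556; MC(q_m) = 115.5 + 0.05·1722.2222 = 201.6111.
Competitive q* = 1788.4615, so Δq = 66.2393; wedge = 205.0556 − 201.6111 = 3.4445.
The triangle = ½ × 66.2393 × 3.4445 = $114.08 thousand.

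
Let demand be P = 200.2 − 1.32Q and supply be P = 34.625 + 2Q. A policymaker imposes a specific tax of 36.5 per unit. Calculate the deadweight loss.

Competitive equilibrium: 200.2 − 1.32Q = 34.625 + 2Q → Q* = 49.872, P* = 134.369.
With the tax, the buyer price exceeds the seller price by 36.5: (200.2 − 1.32Q) − (34.625 + 2Q) = 36.5 → Q' = 38.878.
ΔQ = 49.872 − 38.878 = 10.994; the wedge equals the tax, 36.5.
Deadweight loss = ½ × 10.994 × 36.5 = 200.64.

200.64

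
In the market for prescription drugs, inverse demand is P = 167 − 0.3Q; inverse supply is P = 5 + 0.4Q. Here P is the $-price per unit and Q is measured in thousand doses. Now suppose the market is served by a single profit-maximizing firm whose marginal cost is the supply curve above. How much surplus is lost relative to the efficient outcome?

Competitive equilibrium: 167 − 0.3Q = 5 + 0.4Q → Q* = 231.4286, P* = 97.5714.
Marginal revenue: MR = 167 − 0.6Q. Set MR = MC: 167 − 0.6Q = 5 + 0.4Q → Q_m = 162.
Price P_m = 167 − 0.3·162 = 118.4; MC(Q_m) = 5 + 0.4·162 = 69.8.
Competitive Q* = 231.4286, so ΔQ = 69.4286; wedge = 118.4 − 69.8 = 48.6.
The triangle = ½ × 69.4286 × 48.6 = $1687.11 thousand.

$1687.11 thousand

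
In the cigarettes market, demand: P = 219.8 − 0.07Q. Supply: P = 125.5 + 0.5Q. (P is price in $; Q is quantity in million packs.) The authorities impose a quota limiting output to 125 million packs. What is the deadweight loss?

$466.05 million

Competitive equilibrium: 219.8 − 0.07Q = 125.5 + 0.5Q → Q* = 165.4386, P* = 208.2193.
At Q = 125: demand price = 219.8 − 0.07·125 = 211.05; supply price = 125.5 + 0.5·125 = 188.
ΔQ = 165.4386 − 125 = 40.4386; wedge = 211.05 − 188 = 23.05.
Deadweight loss = ½ × 40.4386 × 23.05 = $466.05 million.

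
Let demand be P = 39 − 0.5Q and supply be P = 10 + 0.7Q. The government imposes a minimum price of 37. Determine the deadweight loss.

Competitive equilibrium: 39 − 0.5Q = 10 + 0.7Q → Q* = 24.1667, P* = 26.9167.
At the floor P = 37, quantity demanded = (39 − 37)/0.5 = 4.
Sellers' marginal cost at Q' = 4: 10 + 0.7·4 = 12.8.
ΔQ = 24.1667 − 4 = 20.1667; wedge = 37 − 12.8 = 24.2.
DWL = ½ × 20.1667 × 24.2 = 244.02.

244.02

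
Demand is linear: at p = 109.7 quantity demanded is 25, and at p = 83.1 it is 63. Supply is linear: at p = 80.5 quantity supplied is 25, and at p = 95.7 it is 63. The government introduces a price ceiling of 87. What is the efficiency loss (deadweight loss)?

58.30

Demand slope = (83.1 − 109.7)/(63 − 25) = −0.7, so p = 127.2 − 0.7q.
Supply slope = (95.7 − 80.5)/(63 − 25) = 0.4, so p = 70.5 + 0.4q.
Competitive equilibrium: 127.2 − 0.7q = 70.5 + 0.4q → q* = 51.5455, p* = 91.1182.
At the ceiling p = 87, quantity supplied = (87 − 70.5)/0.4 = 41.25.
Willingness to pay at q' = 41.25: 127.2 − 0.7·41.25 = 98.325.
Δq = 51.5455 − 41.25 = 10.2955; wedge = 98.325 − 87 = 11.325.
Welfare loss = ½ × 10.2955 × 11.325 = 58.30.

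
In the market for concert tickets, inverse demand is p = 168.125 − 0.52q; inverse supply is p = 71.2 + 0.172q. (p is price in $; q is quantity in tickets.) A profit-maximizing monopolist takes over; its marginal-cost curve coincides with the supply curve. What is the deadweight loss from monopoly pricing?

Competitive equilibrium: 168.125 − 0.52q = 71.2 + 0.172q → q* = 140.065, p* = 95.2912.
Marginal revenue: MR = 168.125 − 1.04q. Set MR = MC: 168.125 − 1.04q = 71.2 + 0.172q → q_m = 79.9711.
Price p_m = 168.125 − 0.52·79.9711 = 126.54; MC(q_m) = 71.2 + 0.172·79.9711 = 84.955.
Competitive q* = 140.065, so Δq = 60.0939; wedge = 126.54 − 84.955 = 41.585.
DWL = ½ × 60.0939 × 41.585 = $1249.50.

$1249.50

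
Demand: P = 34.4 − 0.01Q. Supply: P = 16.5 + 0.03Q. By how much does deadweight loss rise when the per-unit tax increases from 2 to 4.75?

Competitive equilibrium: 34.4 − 0.01Q = 16.5 + 0.03Q → Q* = 447.5, P* = 29.925.
For a per-unit tax t: ΔQ = t/0.04, so DWL = ½·t·(t/0.04) = t²/0.08.
At t = 2: DWL = 50. At t = 4.75: DWL = 282.031.
Increase = 282.031 − 50 = 232.03.

232.03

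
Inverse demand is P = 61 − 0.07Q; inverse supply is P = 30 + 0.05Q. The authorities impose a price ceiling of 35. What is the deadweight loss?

Competitive equilibrium: 61 − 0.07Q = 30 + 0.05Q → Q* = 258.3333, P* = 42.9167.
At the ceiling P = 35, quantity supplied = (35 − 30)/0.05 = 100.
Willingness to pay at Q' = 100: 61 − 0.07·100 = 54.
ΔQ = 258.3333 − 100 = 158.3333; wedge = 54 − 35 = 19.
The triangle = ½ × 158.3333 × 19 = 1504.17.

1504.17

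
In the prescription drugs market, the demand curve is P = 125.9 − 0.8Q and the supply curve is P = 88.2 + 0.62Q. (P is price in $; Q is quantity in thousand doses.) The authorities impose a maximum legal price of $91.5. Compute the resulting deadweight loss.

Competitive equilibrium: 125.9 − 0.8Q = 88.2 + 0.62Q → Q* = 26.5493, P* = 104.6606.
At the ceiling P = 91.5, quantity supplied = (91.5 − 88.2)/0.62 = 5.3226.
Willingness to pay at Q' = 5.3226: 125.9 − 0.8·5.3226 = 121.6419.
ΔQ = 26.5493 − 5.3226 = 21.2267; wedge = 121.6419 − 91.5 = 30.1419.
Welfare loss = ½ × 21.2267 × 30.1419 = $319.91 thousand.

$319.91 thousand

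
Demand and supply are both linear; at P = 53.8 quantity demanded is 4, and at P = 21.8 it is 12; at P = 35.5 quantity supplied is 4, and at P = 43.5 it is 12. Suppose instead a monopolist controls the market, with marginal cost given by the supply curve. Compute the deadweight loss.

Demand slope = (21.8 − 53.8)/(12 − 4) = −4, so P = 69.8 − 4Q.
Supply slope = (43.5 − 35.5)/(12 − 4) = 1, so P = 31.5 + Q.
Competitive equilibrium: 69.8 − 4Q = 31.5 + Q → Q* = 7.66, P* = 39.16.
Marginal revenue: MR = 69.8 − 8Q. Set MR = MC: 69.8 − 8Q = 31.5 + Q → Q_m = 4.25556.
Price P_m = 69.8 − 4·4.25556 = 52.77776; MC(Q_m) = 31.5 + 1·4.25556 = 35.75556.
Competitive Q* = 7.66, so ΔQ = 3.40444; wedge = 52.77776 − 35.75556 = 17.0222.
DWL = ½ × 3.40444 × 17.0222 = 28.98.

28.98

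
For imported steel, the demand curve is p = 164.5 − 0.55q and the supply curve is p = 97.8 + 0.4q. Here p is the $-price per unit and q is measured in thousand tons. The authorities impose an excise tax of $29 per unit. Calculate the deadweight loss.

$442.63 thousand

Competitive equilibrium: 164.5 − 0.55q = 97.8 + 0.4q → q* = 70.2105, p* = 125.8842.
With the tax, the buyer price exceeds the seller price by 29: (164.5 − 0.55q) − (97.8 + 0.4q) = 29 → q' = 39.6842.
Δq = 70.2105 − 39.6842 = 30.5263; the wedge equals the tax, 29.
DWL = ½ × 30.5263 × 29 = $442.63 thousand.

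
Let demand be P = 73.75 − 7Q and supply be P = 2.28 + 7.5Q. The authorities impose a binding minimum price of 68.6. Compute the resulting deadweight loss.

127.48

Competitive equilibrium: 73.75 − 7Q = 2.28 + 7.5Q → Q* = 4.929, P* = 39.2472.
At the floor P = 68.6, quantity demanded = (73.75 − 68.6)/7 = 0.7357.
Sellers' marginal cost at Q' = 0.7357: 2.28 + 7.5·0.7357 = 7.7978.
ΔQ = 4.929 − 0.7357 = 4.1933; wedge = 68.6 − 7.7978 = 60.8022.
The triangle = ½ × 4.1933 × 60.8022 = 127.48.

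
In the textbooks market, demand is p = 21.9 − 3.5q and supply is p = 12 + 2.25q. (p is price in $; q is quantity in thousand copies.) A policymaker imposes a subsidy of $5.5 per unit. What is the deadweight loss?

$2.63 thousand

Competitive equilibrium: 21.9 − 3.5q = 12 + 2.25q → q* = 1.7217, p* = 15.8739.
The subsidy lowers effective supply by 5.5: p = 6.5 + 2.25q.
New quantity: 21.9 − 3.5q = 6.5 + 2.25q → q' = 2.6783.
Overproduction Δq = 2.6783 − 1.7217 = 0.9566; wedge = subsidy = 5.5.
Welfare loss = ½ × 0.9566 × 5.5 = $2.63 thousand.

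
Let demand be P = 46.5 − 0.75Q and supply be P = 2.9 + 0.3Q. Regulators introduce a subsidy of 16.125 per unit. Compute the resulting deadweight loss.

123.82

Competitive equilibrium: 46.5 − 0.75Q = 2.9 + 0.3Q → Q* = 41.5238, P* = 15.3571.
The subsidy lowers effective supply by 16.125: P = 0.3Q − 13.225.
New quantity: 46.5 − 0.75Q = 0.3Q − 13.225 → Q' = 56.881.
Overproduction ΔQ = 56.881 − 41.5238 = 15.3572; wedge = subsidy = 16.125.
DWL = ½ × 15.3572 × 16.125 = 123.82.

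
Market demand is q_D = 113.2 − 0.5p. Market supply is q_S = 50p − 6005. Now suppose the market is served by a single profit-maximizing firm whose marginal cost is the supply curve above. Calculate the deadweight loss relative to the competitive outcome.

In inverse form: demand p = 226.4 − 2q, supply p = 120.1 + 0.02q.
Competitive equilibrium: 226.4 − 2q = 120.1 + 0.02q → q* = 52.6238, p* = 121.1525.
Marginal revenue: MR = 226.4 − 4q. Set MR = MC: 226.4 − 4q = 120.1 + 0.02q → q_m = 26.4428.
Price p_m = 226.4 − 2·26.4428 = 173.5144; MC(q_m) = 120.1 + 0.02·26.4428 = 120.6289.
Competitive q* = 52.6238, so Δq = 26.181; wedge = 173.5144 − 120.6289 = 52.8855.
Deadweight loss = ½ × 26.181 × 52.8855 = 692.30.

692.30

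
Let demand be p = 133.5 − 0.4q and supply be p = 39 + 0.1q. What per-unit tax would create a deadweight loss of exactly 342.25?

Competitive equilibrium: 133.5 − 0.4q = 39 + 0.1q → q* = 189, p* = 57.9.
A tax t gives Δq = t/0.5 and wedge t, so DWL = t²/1.
t²/1 = 342.25 → t² = 342.25 → t = 18.5.

18.5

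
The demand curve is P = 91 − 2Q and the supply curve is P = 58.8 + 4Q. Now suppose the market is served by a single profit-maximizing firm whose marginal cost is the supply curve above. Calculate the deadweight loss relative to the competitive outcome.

5.40

Competitive equilibrium: 91 − 2Q = 58.8 + 4Q → Q* = 5.3667, P* = 80.2667.
Marginal revenue: MR = 91 − 4Q. Set MR = MC: 91 − 4Q = 58.8 + 4Q → Q_m = 4.025.
Price P_m = 91 − 2·4.025 = 82.95; MC(Q_m) = 58.8 + 4·4.025 = 74.9.
Competitive Q* = 5.3667, so ΔQ = 1.3417; wedge = 82.95 − 74.9 = 8.05.
Welfare loss = ½ × 1.3417 × 8.05 = 5.40.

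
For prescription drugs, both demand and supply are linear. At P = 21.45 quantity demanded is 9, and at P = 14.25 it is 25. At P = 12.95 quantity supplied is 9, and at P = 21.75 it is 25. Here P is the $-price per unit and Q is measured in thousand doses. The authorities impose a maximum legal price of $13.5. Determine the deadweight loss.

$28.125 thousand

Demand slope = (14.25 − 21.45)/(25 − 9) = −0.45, so P = 25.5 − 0.45Q.
Supply slope = (21.75 − 12.95)/(25 − 9) = 0.55, so P = 8 + 0.55Q.
Competitive equilibrium: 25.5 − 0.45Q = 8 + 0.55Q → Q* = 17.5, P* = 17.625.
At the ceiling P = 13.5, quantity supplied = (13.5 − 8)/0.55 = 10.
Willingness to pay at Q' = 10: 25.5 − 0.45·10 = 21.
ΔQ = 17.5 − 10 = 7.5; wedge = 21 − 13.5 = 7.5.
Deadweight loss = ½ × 7.5 × 7.5 = $28.125 thousand.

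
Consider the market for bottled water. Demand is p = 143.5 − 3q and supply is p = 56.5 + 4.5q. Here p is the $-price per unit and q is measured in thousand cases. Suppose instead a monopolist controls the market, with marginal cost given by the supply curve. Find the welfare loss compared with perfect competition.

$41.19 thousand

Competitive equilibrium: 143.5 − 3q = 56.5 + 4.5q → q* = 11.6, p* = 108.7.
Marginal revenue: MR = 143.5 − 6q. Set MR = MC: 143.5 − 6q = 56.5 + 4.5q → q_m = 8.2857.
Price p_m = 143.5 − 3·8.2857 = 118.6429; MC(q_m) = 56.5 + 4.5·8.2857 = 93.7857.
Competitive q* = 11.6, so Δq = 3.3143; wedge = 118.6429 − 93.7857 = 24.8572.
The triangle = ½ × 3.3143 × 24.8572 = $41.19 thousand.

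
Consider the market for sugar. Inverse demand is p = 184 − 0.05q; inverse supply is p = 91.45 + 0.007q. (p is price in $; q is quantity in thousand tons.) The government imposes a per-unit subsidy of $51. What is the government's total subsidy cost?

$128439.47 thousand

Competitive equilibrium: 184 − 0.05q = 91.45 + 0.007q → q* = 1623.68421, p* = 102.81579.
The subsidy lowers effective supply by 51: p = 40.45 + 0.007q.
New quantity: 184 − 0.05q = 40.45 + 0.007q → q' = 2518.42105.
Total subsidy cost = 51 × 2518.42105 = $128439.47 thousand.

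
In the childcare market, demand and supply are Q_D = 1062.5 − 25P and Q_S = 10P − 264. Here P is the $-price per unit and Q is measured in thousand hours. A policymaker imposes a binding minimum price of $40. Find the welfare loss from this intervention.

In inverse form: demand P = 42.5 − 0.04Q, supply P = 26.4 + 0.1Q.
Competitive equilibrium: 42.5 − 0.04Q = 26.4 + 0.1Q → Q* = 115, P* = 37.9.
At the floor P = 40, quantity demanded = (42.5 − 40)/0.04 = 62.5.
Sellers' marginal cost at Q' = 62.5: 26.4 + 0.1·62.5 = 32.65.
ΔQ = 115 − 62.5 = 52.5; wedge = 40 − 32.65 = 7.35.
The triangle = ½ × 52.5 × 7.35 = $192.94 thousand.

$192.94 thousand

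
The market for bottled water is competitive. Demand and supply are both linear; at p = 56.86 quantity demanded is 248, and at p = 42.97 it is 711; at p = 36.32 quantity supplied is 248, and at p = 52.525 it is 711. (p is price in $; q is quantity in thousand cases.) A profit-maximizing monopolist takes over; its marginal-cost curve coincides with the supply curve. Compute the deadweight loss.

Demand slope = (42.97 − 56.86)/(711 − 248) = −0.03, so p = 64.3 − 0.03q.
Supply slope = (52.525 − 36.32)/(711 − 248) = 0.035, so p = 27.64 + 0.035q.
Competitive equilibrium: 64.3 − 0.03q = 27.64 + 0.035q → q* = 564, p* = 47.38.
Marginal revenue: MR = 64.3 − 0.06q. Set MR = MC: 64.3 − 0.06q = 27.64 + 0.035q → q_m = 385.8947.
Price p_m = 64.3 − 0.03·385.8947 = 52.7232; MC(q_m) = 27.64 + 0.035·385.8947 = 41.1463.
Competitive q* = 564, so Δq = 178.1053; wedge = 52.7232 − 41.1463 = 11.5769.
DWL = ½ × 178.1053 × 11.5769 = $1030.95 thousand.

$1030.95 thousand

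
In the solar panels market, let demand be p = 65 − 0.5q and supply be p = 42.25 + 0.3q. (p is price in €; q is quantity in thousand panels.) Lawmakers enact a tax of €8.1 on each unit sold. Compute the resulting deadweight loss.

€41.01 thousand

Competitive equilibrium: 65 − 0.5q = 42.25 + 0.3q → q* = 28.4375, p* = 50.7813.
With the tax, the buyer price exceeds the seller price by 8.1: (65 − 0.5q) − (42.25 + 0.3q) = 8.1 → q' = 18.3125.
Δq = 28.4375 − 18.3125 = 10.125; the wedge equals the tax, 8.1.
DWL = ½ × 10.125 × 8.1 = €41.01 thousand.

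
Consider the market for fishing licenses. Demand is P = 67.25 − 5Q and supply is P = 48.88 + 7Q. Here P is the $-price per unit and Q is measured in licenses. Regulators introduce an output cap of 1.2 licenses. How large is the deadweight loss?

Competitive equilibrium: 67.25 − 5Q = 48.88 + 7Q → Q* = 1.5308, P* = 59.5958.
At Q = 1.2: demand price = 67.25 − 5·1.2 = 61.25; supply price = 48.88 + 7·1.2 = 57.28.
ΔQ = 1.5308 − 1.2 = 0.3308; wedge = 61.25 − 57.28 = 3.97.
DWL = ½ × 0.3308 × 3.97 = $0.66.

$0.66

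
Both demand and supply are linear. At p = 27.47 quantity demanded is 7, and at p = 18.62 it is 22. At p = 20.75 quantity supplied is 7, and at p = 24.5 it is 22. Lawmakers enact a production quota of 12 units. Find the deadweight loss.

Demand slope = (18.62 − 27.47)/(22 − 7) = −0.59, so p = 31.6 − 0.59q.
Supply slope = (24.5 − 20.75)/(22 − 7) = 0.25, so p = 19 + 0.25q.
Competitive equilibrium: 31.6 − 0.59q = 19 + 0.25q → q* = 15, p* = 22.75.
At q = 12: demand price = 31.6 − 0.59·12 = 24.52; supply price = 19 + 0.25·12 = 22.
Δq = 15 − 12 = 3; wedge = 24.52 − 22 = 2.52.
Welfare loss = ½ × 3 × 2.52 = 3.78.

3.78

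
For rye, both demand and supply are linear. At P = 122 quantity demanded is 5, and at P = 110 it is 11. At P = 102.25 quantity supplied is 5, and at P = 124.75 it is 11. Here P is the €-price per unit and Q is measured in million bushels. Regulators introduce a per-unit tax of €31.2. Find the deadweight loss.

€84.65 million

Demand slope = (110 − 122)/(11 − 5) = −2, so P = 132 − 2Q.
Supply slope = (124.75 − 102.25)/(11 − 5) = 3.75, so P = 83.5 + 3.75Q.
Competitive equilibrium: 132 − 2Q = 83.5 + 3.75Q → Q* = 8.4348, P* = 115.1304.
With the tax, the buyer price exceeds the seller price by 31.2: (132 − 2Q) − (83.5 + 3.75Q) = 31.2 → Q' = 3.0087.
ΔQ = 8.4348 − 3.0087 = 5.4261; the wedge equals the tax, 31.2.
Deadweight loss = ½ × 5.4261 × 31.2 = €84.65 million.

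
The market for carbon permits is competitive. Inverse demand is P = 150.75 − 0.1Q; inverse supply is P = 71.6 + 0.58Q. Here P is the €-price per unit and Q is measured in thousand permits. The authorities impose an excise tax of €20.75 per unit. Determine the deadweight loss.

€316.59 thousand

Competitive equilibrium: 150.75 − 0.1Q = 71.6 + 0.58Q → Q* = 116.3971, P* = 139.1103.
With the tax, the buyer price exceeds the seller price by 20.75: (150.75 − 0.1Q) − (71.6 + 0.58Q) = 20.75 → Q' = 85.8824.
ΔQ = 116.3971 − 85.8824 = 30.5147; the wedge equals the tax, 20.75.
DWL = ½ × 30.5147 × 20.75 = €316.59 thousand.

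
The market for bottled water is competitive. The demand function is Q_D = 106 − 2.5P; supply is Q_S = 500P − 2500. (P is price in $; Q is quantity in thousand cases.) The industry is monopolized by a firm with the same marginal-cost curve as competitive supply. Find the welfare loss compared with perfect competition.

In inverse form: demand P = 42.4 − 0.4Q, supply P = 5 + 0.002Q.
Competitive equilibrium: 42.4 − 0.4Q = 5 + 0.002Q → Q* = 93.0348, P* = 5.1861.
Marginal revenue: MR = 42.4 − 0.8Q. Set MR = MC: 42.4 − 0.8Q = 5 + 0.002Q → Q_m = 46.6334.
Price P_m = 42.4 − 0.4·46.6334 = 23.7466; MC(Q_m) = 5 + 0.002·46.6334 = 5.0933.
Competitive Q* = 93.0348, so ΔQ = 46.4014; wedge = 23.7466 − 5.0933 = 18.6533.
Welfare loss = ½ × 46.4014 × 18.6533 = $432.77 thousand.

$432.77 thousand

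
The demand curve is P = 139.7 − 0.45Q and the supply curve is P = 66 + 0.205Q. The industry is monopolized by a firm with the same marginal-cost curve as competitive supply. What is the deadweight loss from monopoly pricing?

Competitive equilibrium: 139.7 − 0.45Q = 66 + 0.205Q → Q* = 112.51908, P* = 89.06641.
Marginal revenue: MR = 139.7 − 0.9Q. Set MR = MC: 139.7 − 0.9Q = 66 + 0.205Q → Q_m = 66.69683.
Price P_m = 139.7 − 0.45·66.69683 = 109.68643; MC(Q_m) = 66 + 0.205·66.69683 = 79.67285.
Competitive Q* = 112.51908, so ΔQ = 45.82225; wedge = 109.68643 − 79.67285 = 30.01358.
DWL = ½ × 45.82225 × 30.01358 = 687.64.

687.64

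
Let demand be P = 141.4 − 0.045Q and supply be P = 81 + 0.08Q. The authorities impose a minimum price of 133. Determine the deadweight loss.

Competitive equilibrium: 141.4 − 0.045Q = 81 + 0.08Q → Q* = 483.2, P* = 119.656.
At the floor P = 133, quantity demanded = (141.4 − 133)/0.045 = 186.66667.
Sellers' marginal cost at Q' = 186.66667: 81 + 0.08·186.66667 = 95.93333.
ΔQ = 483.2 − 186.66667 = 296.53333; wedge = 133 − 95.93333 = 37.06667.
Welfare loss = ½ × 296.53333 × 37.06667 = 5495.75.

5495.75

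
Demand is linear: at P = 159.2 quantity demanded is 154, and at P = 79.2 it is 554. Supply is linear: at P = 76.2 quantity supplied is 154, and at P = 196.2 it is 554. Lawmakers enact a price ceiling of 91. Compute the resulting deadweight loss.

3402.78

Demand slope = (79.2 − 159.2)/(554 − 154) = −0.2, so P = 190 − 0.2Q.
Supply slope = (196.2 − 76.2)/(554 − 154) = 0.3, so P = 30 + 0.3Q.
Competitive equilibrium: 190 − 0.2Q = 30 + 0.3Q → Q* = 320, P* = 126.
At the ceiling P = 91, quantity supplied = (91 − 30)/0.3 = 203.3333.
Willingness to pay at Q' = 203.3333: 190 − 0.2·203.3333 = 149.3333.
ΔQ = 320 − 203.3333 = 116.6667; wedge = 149.3333 − 91 = 58.3333.
DWL = ½ × 116.6667 × 58.3333 = 3402.78.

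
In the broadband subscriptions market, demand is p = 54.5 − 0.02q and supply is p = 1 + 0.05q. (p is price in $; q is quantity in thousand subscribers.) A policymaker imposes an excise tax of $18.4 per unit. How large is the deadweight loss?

Competitive equilibrium: 54.5 − 0.02q = 1 + 0.05q → q* = 764.2857, p* = 39.2143.
With the tax, the buyer price exceeds the seller price by 18.4: (54.5 − 0.02q) − (1 + 0.05q) = 18.4 → q' = 501.4286.
Δq = 764.2857 − 501.4286 = 262.8571; the wedge equals the tax, 18.4.
DWL = ½ × 262.8571 × 18.4 = $2418.29 thousand.

$2418.29 thousand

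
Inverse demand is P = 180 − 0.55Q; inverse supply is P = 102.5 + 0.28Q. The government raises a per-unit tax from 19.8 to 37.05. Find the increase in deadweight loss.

Competitive equilibrium: 180 − 0.55Q = 102.5 + 0.28Q → Q* = 93.3735, P* = 128.6446.
For a per-unit tax t: ΔQ = t/0.83, so DWL = ½·t·(t/0.83) = t²/1.66.
At t = 19.8: DWL = 236.169. At t = 37.05: DWL = 826.929.
Increase = 826.929 − 236.169 = 590.76.

590.76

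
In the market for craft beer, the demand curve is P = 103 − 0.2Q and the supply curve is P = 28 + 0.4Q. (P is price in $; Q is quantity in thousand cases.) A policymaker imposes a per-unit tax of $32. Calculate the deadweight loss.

$853.33 thousand

Competitive equilibrium: 103 − 0.2Q = 28 + 0.4Q → Q* = 125, P* = 78.
With the tax, the buyer price exceeds the seller price by 32: (103 − 0.2Q) − (28 + 0.4Q) = 32 → Q' = 71.6667.
ΔQ = 125 − 71.6667 = 53.3333; the wedge equals the tax, 32.
DWL = ½ × 53.3333 × 32 = $853.33 thousand.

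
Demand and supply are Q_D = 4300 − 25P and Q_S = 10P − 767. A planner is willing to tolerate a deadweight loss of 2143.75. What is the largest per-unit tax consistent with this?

24.5

In inverse form: demand P = 172 − 0.04Q, supply P = 76.7 + 0.1Q.
Competitive equilibrium: 172 − 0.04Q = 76.7 + 0.1Q → Q* = 680.7143, P* = 144.7714.
A tax t gives ΔQ = t/0.14 and wedge t, so DWL = t²/0.28.
t²/0.28 = 2143.75 → t² = 600.25 → t = 24.5.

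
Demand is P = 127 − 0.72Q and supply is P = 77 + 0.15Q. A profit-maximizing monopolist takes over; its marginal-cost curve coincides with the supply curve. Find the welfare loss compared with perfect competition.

Competitive equilibrium: 127 − 0.72Q = 77 + 0.15Q → Q* = 57.4713, P* = 85.6207.
Marginal revenue: MR = 127 − 1.44Q. Set MR = MC: 127 − 1.44Q = 77 + 0.15Q → Q_m = 31.4465.
Price P_m = 127 − 0.72·31.4465 = 104.3585; MC(Q_m) = 77 + 0.15·31.4465 = 81.717.
Competitive Q* = 57.4713, so ΔQ = 26.0248; wedge = 104.3585 − 81.717 = 22.6415.
The triangle = ½ × 26.0248 × 22.6415 = 294.62.

294.62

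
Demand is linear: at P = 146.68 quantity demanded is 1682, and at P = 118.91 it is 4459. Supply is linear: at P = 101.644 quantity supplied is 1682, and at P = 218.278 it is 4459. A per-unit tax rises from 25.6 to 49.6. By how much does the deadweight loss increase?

17353.85

Demand slope = (118.91 − 146.68)/(4459 − 1682) = −0.01, so P = 163.5 − 0.01Q.
Supply slope = (218.278 − 101.644)/(4459 − 1682) = 0.042, so P = 31 + 0.042Q.
Competitive equilibrium: 163.5 − 0.01Q = 31 + 0.042Q → Q* = 2548.0769, P* = 138.0192.
For a per-unit tax t: ΔQ = t/0.052, so DWL = ½·t·(t/0.052) = t²/0.104.
At t = 25.6: DWL = 6301.538. At t = 49.6: DWL = 23655.385.
Increase = 23655.385 − 6301.538 = 17353.85.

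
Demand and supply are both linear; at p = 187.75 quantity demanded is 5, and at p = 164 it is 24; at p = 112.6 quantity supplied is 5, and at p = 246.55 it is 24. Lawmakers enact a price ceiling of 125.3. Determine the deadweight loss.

Demand slope = (164 − 187.75)/(24 − 5) = −1.25, so p = 194 − 1.25q.
Supply slope = (246.55 − 112.6)/(24 − 5) = 7.05, so p = 77.35 + 7.05q.
Competitive equilibrium: 194 − 1.25q = 77.35 + 7.05q → q* = 14.0542, p* = 176.4322.
At the ceiling p = 125.3, quantity supplied = (125.3 − 77.35)/7.05 = 6.8014.
Willingness to pay at q' = 6.8014: 194 − 1.25·6.8014 = 185.4983.
Δq = 14.0542 − 6.8014 = 7.2528; wedge = 185.4983 − 125.3 = 60.1983.
The triangle = ½ × 7.2528 × 60.1983 = 218.30.

218.30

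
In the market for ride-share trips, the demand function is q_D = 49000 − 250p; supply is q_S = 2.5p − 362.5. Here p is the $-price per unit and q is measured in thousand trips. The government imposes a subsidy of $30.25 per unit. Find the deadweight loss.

$1132.50 thousand

In inverse form: demand p = 196 − 0.004q, supply p = 145 + 0.4q.
Competitive equilibrium: 196 − 0.004q = 145 + 0.4q → q* = 126.2376, p* = 195.495.
The subsidy lowers effective supply by 30.25: p = 114.75 + 0.4q.
New quantity: 196 − 0.004q = 114.75 + 0.4q → q' = 201.1139.
Overproduction Δq = 201.1139 − 126.2376 = 74.8763; wedge = subsidy = 30.25.
DWL = ½ × 74.8763 × 30.25 = $1132.50 thousand.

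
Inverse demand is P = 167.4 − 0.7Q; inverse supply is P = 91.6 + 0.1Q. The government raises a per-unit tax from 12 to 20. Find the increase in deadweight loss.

160

Competitive equilibrium: 167.4 − 0.7Q = 91.6 + 0.1Q → Q* = 94.75, P* = 101.075.
For a per-unit tax t: ΔQ = t/0.8, so DWL = ½·t·(t/0.8) = t²/1.6.
At t = 12: DWL = 90. At t = 20: DWL = 250.
Increase = 250 − 90 = 160.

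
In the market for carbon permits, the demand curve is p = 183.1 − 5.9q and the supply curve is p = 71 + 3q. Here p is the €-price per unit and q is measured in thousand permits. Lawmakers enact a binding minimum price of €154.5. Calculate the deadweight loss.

Competitive equilibrium: 183.1 − 5.9q = 71 + 3q → q* = 12.5955, p* = 108.7865.
At the floor p = 154.5, quantity demanded = (183.1 − 154.5)/5.9 = 4.8475.
Sellers' marginal cost at q' = 4.8475: 71 + 3·4.8475 = 85.5425.
Δq = 12.5955 − 4.8475 = 7.748; wedge = 154.5 − 85.5425 = 68.9575.
The triangle = ½ × 7.748 × 68.9575 = €267.14 thousand.

€267.14 thousand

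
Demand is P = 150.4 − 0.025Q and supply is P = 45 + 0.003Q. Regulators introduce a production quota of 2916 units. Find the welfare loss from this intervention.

10074.24

Competitive equilibrium: 150.4 − 0.025Q = 45 + 0.003Q → Q* = 3764.2857, P* = 56.2929.
At Q = 2916: demand price = 150.4 − 0.025·2916 = 77.5; supply price = 45 + 0.003·2916 = 53.748.
ΔQ = 3764.2857 − 2916 = 848.2857; wedge = 77.5 − 53.748 = 23.752.
Deadweight loss = ½ × 848.2857 × 23.752 = 10074.24.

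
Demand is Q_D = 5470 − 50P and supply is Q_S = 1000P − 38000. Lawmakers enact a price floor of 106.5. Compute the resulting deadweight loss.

111247.76

In inverse form: demand P = 109.4 − 0.02Q, supply P = 38 + 0.001Q.
Competitive equilibrium: 109.4 − 0.02Q = 38 + 0.001Q → Q* = 3400, P* = 41.4.
At the floor P = 106.5, quantity demanded = (109.4 − 106.5)/0.02 = 145.
Sellers' marginal cost at Q' = 145: 38 + 0.001·145 = 38.145.
ΔQ = 3400 − 145 = 3255; wedge = 106.5 − 38.145 = 68.355.
DWL = ½ × 3255 × 68.355 = 111247.76.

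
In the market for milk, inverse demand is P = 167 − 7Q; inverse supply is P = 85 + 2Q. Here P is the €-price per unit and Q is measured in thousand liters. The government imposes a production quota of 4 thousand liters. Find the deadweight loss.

€117.56 thousand

Competitive equilibrium: 167 − 7Q = 85 + 2Q → Q* = 9.1111, P* = 103.2222.
At Q = 4: demand price = 167 − 7·4 = 139; supply price = 85 + 2·4 = 93.
ΔQ = 9.1111 − 4 = 5.1111; wedge = 139 − 93 = 46.
DWL = ½ × 5.1111 × 46 = €117.56 thousand.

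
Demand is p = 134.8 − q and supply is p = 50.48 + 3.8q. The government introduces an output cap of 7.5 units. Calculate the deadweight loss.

243.21

Competitive equilibrium: 134.8 − q = 50.48 + 3.8q → q* = 17.5667, p* = 117.2333.
At q = 7.5: demand price = 134.8 − 1·7.5 = 127.3; supply price = 50.48 + 3.8·7.5 = 78.98.
Δq = 17.5667 − 7.5 = 10.0667; wedge = 127.3 − 78.98 = 48.32.
DWL = ½ × 10.0667 × 48.32 = 243.21.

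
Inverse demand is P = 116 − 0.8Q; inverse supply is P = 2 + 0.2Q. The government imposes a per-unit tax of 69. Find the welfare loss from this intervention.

Competitive equilibrium: 116 − 0.8Q = 2 + 0.2Q → Q* = 114, P* = 24.8.
With the tax, the buyer price exceeds the seller price by 69: (116 − 0.8Q) − (2 + 0.2Q) = 69 → Q' = 45.
ΔQ = 114 − 45 = 69; the wedge equals the tax, 69.
Welfare loss = ½ × 69 × 69 = 2380.50.

2380.50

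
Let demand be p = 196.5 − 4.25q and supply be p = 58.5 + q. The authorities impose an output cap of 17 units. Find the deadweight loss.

226.34

Competitive equilibrium: 196.5 − 4.25q = 58.5 + q → q* = 26.2857, p* = 84.7857.
At q = 17: demand price = 196.5 − 4.25·17 = 124.25; supply price = 58.5 + 1·17 = 75.5.
Δq = 26.2857 − 17 = 9.2857; wedge = 124.25 − 75.5 = 48.75.
Deadweight loss = ½ × 9.2857 × 48.75 = 226.34.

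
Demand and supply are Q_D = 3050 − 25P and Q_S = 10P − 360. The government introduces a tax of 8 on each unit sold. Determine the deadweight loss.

In inverse form: demand P = 122 − 0.04Q, supply P = 36 + 0.1Q.
Competitive equilibrium: 122 − 0.04Q = 36 + 0.1Q → Q* = 614.2857, P* = 97.4286.
With the tax, the buyer price exceeds the seller price by 8: (122 − 0.04Q) − (36 + 0.1Q) = 8 → Q' = 557.1429.
ΔQ = 614.2857 − 557.1429 = 57.1428; the wedge equals the tax, 8.
Deadweight loss = ½ × 57.1428 × 8 = 228.57.

228.57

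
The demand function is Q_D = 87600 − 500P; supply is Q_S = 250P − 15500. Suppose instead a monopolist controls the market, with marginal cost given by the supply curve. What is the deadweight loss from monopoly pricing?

66740.83

In inverse form: demand P = 175.2 − 0.002Q, supply P = 62 + 0.004Q.
Competitive equilibrium: 175.2 − 0.002Q = 62 + 0.004Q → Q* = 18866.6667, P* = 137.4667.
Marginal revenue: MR = 175.2 − 0.004Q. Set MR = MC: 175.2 − 0.004Q = 62 + 0.004Q → Q_m = 14150.
Price P_m = 175.2 − 0.002·14150 = 146.9; MC(Q_m) = 62 + 0.004·14150 = 118.6.
Competitive Q* = 18866.6667, so ΔQ = 4716.6667; wedge = 146.9 − 118.6 = 28.3.
Deadweight loss = ½ × 4716.6667 × 28.3 = 66740.83.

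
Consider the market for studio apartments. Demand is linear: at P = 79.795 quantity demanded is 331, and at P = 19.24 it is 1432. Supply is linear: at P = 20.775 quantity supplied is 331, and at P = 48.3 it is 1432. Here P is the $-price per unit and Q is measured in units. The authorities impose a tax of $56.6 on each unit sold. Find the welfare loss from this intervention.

$20022.25

Demand slope = (19.24 − 79.795)/(1432 − 331) = −0.055, so P = 98 − 0.055Q.
Supply slope = (48.3 − 20.775)/(1432 − 331) = 0.025, so P = 12.5 + 0.025Q.
Competitive equilibrium: 98 − 0.055Q = 12.5 + 0.025Q → Q* = 1068.75, P* = 39.2188.
With the tax, the buyer price exceeds the seller price by 56.6: (98 − 0.055Q) − (12.5 + 0.025Q) = 56.6 → Q' = 361.25.
ΔQ = 1068.75 − 361.25 = 707.5; the wedge equals the tax, 56.6.
The triangle = ½ × 707.5 × 56.6 = $20022.25.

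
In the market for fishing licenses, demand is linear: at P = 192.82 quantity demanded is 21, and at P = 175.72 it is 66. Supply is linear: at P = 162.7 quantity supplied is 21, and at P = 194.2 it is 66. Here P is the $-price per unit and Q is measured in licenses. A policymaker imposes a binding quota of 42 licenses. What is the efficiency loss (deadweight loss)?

$25.63

Demand slope = (175.72 − 192.82)/(66 − 21) = −0.38, so P = 200.8 − 0.38Q.
Supply slope = (194.2 − 162.7)/(66 − 21) = 0.7, so P = 148 + 0.7Q.
Competitive equilibrium: 200.8 − 0.38Q = 148 + 0.7Q → Q* = 48.8889, P* = 182.2222.
At Q = 42: demand price = 200.8 − 0.38·42 = 184.84; supply price = 148 + 0.7·42 = 177.4.
ΔQ = 48.8889 − 42 = 6.8889; wedge = 184.84 − 177.4 = 7.44.
Deadweight loss = ½ × 6.8889 × 7.44 = $25.63.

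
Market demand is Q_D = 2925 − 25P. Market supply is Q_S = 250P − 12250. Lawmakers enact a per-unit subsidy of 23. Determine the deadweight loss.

In inverse form: demand P = 117 − 0.04Q, supply P = 49 + 0.004Q.
Competitive equilibrium: 117 − 0.04Q = 49 + 0.004Q → Q* = 1545.4545, P* = 55.1818.
The subsidy lowers effective supply by 23: P = 26 + 0.004Q.
New quantity: 117 − 0.04Q = 26 + 0.004Q → Q' = 2068.1818.
Overproduction ΔQ = 2068.1818 − 1545.4545 = 522.7273; wedge = subsidy = 23.
The triangle = ½ × 522.7273 × 23 = 6011.36.

6011.36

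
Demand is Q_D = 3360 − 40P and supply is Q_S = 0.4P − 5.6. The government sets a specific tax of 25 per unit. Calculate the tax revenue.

445.54

In inverse form: demand P = 84 − 0.025Q, supply P = 14 + 2.5Q.
Competitive equilibrium: 84 − 0.025Q = 14 + 2.5Q → Q* = 27.72277, P* = 83.30693.
With the tax, the buyer price exceeds the seller price by 25: (84 − 0.025Q) − (14 + 2.5Q) = 25 → Q' = 17.82178.
Tax revenue = 25 × 17.82178 = 445.54.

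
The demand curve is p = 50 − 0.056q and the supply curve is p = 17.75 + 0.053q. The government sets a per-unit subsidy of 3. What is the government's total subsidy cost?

Competitive equilibrium: 50 − 0.056q = 17.75 + 0.053q → q* = 295.8716, p* = 33.4312.
The subsidy lowers effective supply by 3: p = 14.75 + 0.053q.
New quantity: 50 − 0.056q = 14.75 + 0.053q → q' = 323.3945.
Total subsidy cost = 3 × 323.3945 = 970.18.

970.18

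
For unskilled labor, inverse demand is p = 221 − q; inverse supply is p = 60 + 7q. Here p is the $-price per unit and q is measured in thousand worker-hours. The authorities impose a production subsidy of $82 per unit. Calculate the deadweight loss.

Competitive equilibrium: 221 − q = 60 + 7q → q* = 20.125, p* = 200.875.
The subsidy lowers effective supply by 82: p = 7q − 22.
New quantity: 221 − q = 7q − 22 → q' = 30.375.
Overproduction Δq = 30.375 − 20.125 = 10.25; wedge = subsidy = 82.
Deadweight loss = ½ × 10.25 × 82 = $420.25 thousand.

$420.25 thousand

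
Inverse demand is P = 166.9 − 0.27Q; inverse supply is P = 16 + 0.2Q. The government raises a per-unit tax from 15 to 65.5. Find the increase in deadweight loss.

4324.73

Competitive equilibrium: 166.9 − 0.27Q = 16 + 0.2Q → Q* = 321.0638, P* = 80.2128.
For a per-unit tax t: ΔQ = t/0.47, so DWL = ½·t·(t/0.47) = t²/0.94.
At t = 15: DWL = 239.362. At t = 65.5: DWL = 4564.096.
Increase = 4564.096 − 239.362 = 4324.73.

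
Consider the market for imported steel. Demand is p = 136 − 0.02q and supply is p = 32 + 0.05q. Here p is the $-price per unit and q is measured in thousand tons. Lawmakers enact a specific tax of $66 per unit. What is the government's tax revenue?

$35828.57 thousand

Competitive equilibrium: 136 − 0.02q = 32 + 0.05q → q* = 1485.7143, p* = 106.2857.
With the tax, the buyer price exceeds the seller price by 66: (136 − 0.02q) − (32 + 0.05q) = 66 → q' = 542.8571.
Tax revenue = 66 × 542.8571 = $35828.57 thousand.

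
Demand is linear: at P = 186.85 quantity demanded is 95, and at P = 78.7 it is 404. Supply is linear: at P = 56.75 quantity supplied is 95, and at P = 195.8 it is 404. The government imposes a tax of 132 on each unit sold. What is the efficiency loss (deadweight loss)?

Demand slope = (78.7 − 186.85)/(404 − 95) = −0.35, so P = 220.1 − 0.35Q.
Supply slope = (195.8 − 56.75)/(404 − 95) = 0.45, so P = 14 + 0.45Q.
Competitive equilibrium: 220.1 − 0.35Q = 14 + 0.45Q → Q* = 257.625, P* = 129.9313.
With the tax, the buyer price exceeds the seller price by 132: (220.1 − 0.35Q) − (14 + 0.45Q) = 132 → Q' = 92.625.
ΔQ = 257.625 − 92.625 = 165; the wedge equals the tax, 132.
Deadweight loss = ½ × 165 × 132 = 10890.

10890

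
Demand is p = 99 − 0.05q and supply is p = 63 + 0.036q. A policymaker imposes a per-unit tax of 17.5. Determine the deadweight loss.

Competitive equilibrium: 99 − 0.05q = 63 + 0.036q → q* = 418.6047, p* = 78.0698.
With the tax, the buyer price exceeds the seller price by 17.5: (99 − 0.05q) − (63 + 0.036q) = 17.5 → q' = 215.1163.
Δq = 418.6047 − 215.1163 = 203.4884; the wedge equals the tax, 17.5.
The triangle = ½ × 203.4884 × 17.5 = 1780.52.

1780.52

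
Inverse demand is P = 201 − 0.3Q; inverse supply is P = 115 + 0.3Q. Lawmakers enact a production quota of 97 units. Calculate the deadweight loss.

644.03

Competitive equilibrium: 201 − 0.3Q = 115 + 0.3Q → Q* = 143.3333, P* = 158.
At Q = 97: demand price = 201 − 0.3·97 = 171.9; supply price = 115 + 0.3·97 = 144.1.
ΔQ = 143.3333 − 97 = 46.3333; wedge = 171.9 − 144.1 = 27.8.
The triangle = ½ × 46.3333 × 27.8 = 644.03.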